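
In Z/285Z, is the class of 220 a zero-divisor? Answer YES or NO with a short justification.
gcd(220, 285) = 5 > 1, so 220 is not a unit in Z/285Z. In Z/nZ every nonzero non-unit is a zero-divisor: explicitly, take b = 285/gcd = 57 ≠ 0 (mod 285); then 220·57 = 12540 = 44·285, i.e. 220·57 ≡ 0 (mod 285). So 220 is a zero-divisor.

Final answer: YES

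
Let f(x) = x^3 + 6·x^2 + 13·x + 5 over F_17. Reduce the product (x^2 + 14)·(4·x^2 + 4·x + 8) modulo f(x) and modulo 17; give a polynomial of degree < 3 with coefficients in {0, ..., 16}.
a · b ≡ 13·x^2 + 7·x + 8 (mod f(x))

Multiply as integer polynomials: a · b = 4·x^4 + 4·x^3 + 64·x^2 + 56·x + 112. Reducing coefficients mod 17: a · b ≡ 4·x^4 + 4·x^3 + 13·x^2 + 5·x + 10. Now divide by f(x) = x^3 + 6·x^2 + 13·x + 5 in F_17[x], eliminating the leading term at each step:
  leading term 4·x^4: subtract (4·x)·f(x) = 4·x^4 + 7·x^3 + x^2 + 3·x, leaving 14·x^3 + 12·x^2 + 2·x + 10 (coefficients mod 17)
  leading term 14·x^3: subtract (14)·f(x) = 14·x^3 + 16·x^2 + 12·x + 2, leaving 13·x^2 + 7·x + 8 (coefficients mod 17)
The degree is now < 3, so this is the remainder. Hence a · b ≡ 13·x^2 + 7·x + 8 in F_17[x]/(f).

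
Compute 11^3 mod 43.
41

Use repeated squaring. Binary(3) = 11. Walk through the bits of the exponent 3 left-to-right: at each bit after the leading one, square the running value, then multiply by 11 if the bit is 1 (always reducing mod 43):
  bit 1 = 1 (leading): start with 11.
  bit 2 = 1: square 11^2 = 121 ≡ 35; bit is 1, so multiply 35·11 = 385 ≡ 41 (mod 43).
Final value: 11^3 ≡ 41 (mod 43).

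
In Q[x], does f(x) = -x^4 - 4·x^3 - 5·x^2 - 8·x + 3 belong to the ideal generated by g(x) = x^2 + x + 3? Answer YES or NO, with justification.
In Q[x] the ideal (g) consists of all multiples of g, so f ∈ (g) iff g | f, i.e. iff the remainder of f on division by g is 0. Divide f by g (g is monic, so eliminate the leading term of the running remainder at each step):
  leading term -x^4: subtract (-x^2)·g(x) = -x^4 - x^3 - 3·x^2, leaving -3·x^3 - 2·x^2 - 8·x + 3
  leading term -3·x^3: subtract (-3·x)·g(x) = -3·x^3 - 3·x^2 - 9·x, leaving x^2 + x + 3
  leading term x^2: subtract (1)·g(x) = x^2 + x + 3, leaving 0
The remainder is 0, so f(x) = g(x) · h(x) with h(x) = -x^2 - 3·x + 1. Hence g | f, i.e. f ∈ (g).

Final answer: YES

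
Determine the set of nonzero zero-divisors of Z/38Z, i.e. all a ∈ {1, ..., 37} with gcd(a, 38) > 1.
An element a ∈ Z/38Z (with a ≠ 0) is a zero-divisor iff gcd(a, 38) > 1 (because a is a unit precisely when gcd(a, n) = 1, and in Z/nZ every nonzero, non-unit element is a zero-divisor). Scan a = 1, ..., 37 and keep those with gcd(a, 38) > 1:
  gcd(2, 38) = 2, gcd(4, 38) = 2, gcd(6, 38) = 2, gcd(8, 38) = 2, gcd(10, 38) = 2, gcd(12, 38) = 2, gcd(14, 38) = 2, gcd(16, 38) = 2, gcd(18, 38) = 2, gcd(19, 38) = 19, gcd(20, 38) = 2, gcd(22, 38) = 2, gcd(24, 38) = 2, gcd(26, 38) = 2, gcd(28, 38) = 2, gcd(30, 38) = 2, gcd(32, 38) = 2, gcd(34, 38) = 2, gcd(36, 38) = 2.
All other a ∈ {1, ..., 37} have gcd(a, 38) = 1 and are units. So the nonzero zero-divisors are exactly the 19 values of a appearing in this scan.

Final answer: nonzero zero-divisors of Z/38Z = {2, 4, 6, 8, 10, 12, 14, 16, 18, 19, 20, 22, 24, 26, 28, 30, 32, 34, 36}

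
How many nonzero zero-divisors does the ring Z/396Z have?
In Z/396Z each nonzero element is either a unit (gcd with 396 is 1) or a zero-divisor (gcd > 1). The number of units is φ(396): factorise 396 = 2^2 · 3^2 · 11, so φ(396) = (2^2 − 2^1) · (3^2 − 3^1) · (11 − 1) = 2 · 6 · 10 = 120. The nonzero elements number 396 − 1 = 395. Hence the nonzero zero-divisors number 395 − 120 = 275.

Final answer: Z/396Z has 275 nonzero zero-divisors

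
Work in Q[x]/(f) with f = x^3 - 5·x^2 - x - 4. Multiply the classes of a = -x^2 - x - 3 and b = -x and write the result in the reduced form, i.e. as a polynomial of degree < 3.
First multiply in Q[x] without reducing: a · b = x^3 + x^2 + 3·x. Now divide by f(x) = x^3 - 5·x^2 - x - 4, eliminating the leading term at each step:
  leading term x^3: subtract (1)·f(x) = x^3 - 5·x^2 - x - 4, leaving 6·x^2 + 4·x + 4
The degree is now < 3, so this is the remainder. Hence a · b ≡ 6·x^2 + 4·x + 4 in Q[x]/(f).

Final answer: a · b ≡ 6·x^2 + 4·x + 4 (mod f(x))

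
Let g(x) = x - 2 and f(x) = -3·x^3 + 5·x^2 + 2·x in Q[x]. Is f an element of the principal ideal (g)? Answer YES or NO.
YES

In Q[x] the ideal (g) consists of all multiples of g, so f ∈ (g) iff g | f, i.e. iff the remainder of f on division by g is 0. Divide f by g (g is monic, so eliminate the leading term of the running remainder at each step):
  leading term -3·x^3: subtract (-3·x^2)·g(x) = -3·x^3 + 6·x^2, leaving -x^2 + 2·x
  leading term -x^2: subtract (-x)·g(x) = -x^2 + 2·x, leaving 0
The remainder is 0, so f(x) = g(x) · h(x) with h(x) = -3·x^2 - x. Hence g | f, i.e. f ∈ (g).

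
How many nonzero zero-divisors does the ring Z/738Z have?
In Z/738Z each nonzero element is either a unit (gcd with 738 is 1) or a zero-divisor (gcd > 1). The number of units is φ(738): factorise 738 = 2 · 3^2 · 41, so φ(738) = (2 − 1) · (3^2 − 3^1) · (41 − 1) = 1 · 6 · 40 = 240. The nonzero elements number 738 − 1 = 737. Hence the nonzero zero-divisors number 737 − 240 = 497.

Final answer: Z/738Z has 497 nonzero zero-divisors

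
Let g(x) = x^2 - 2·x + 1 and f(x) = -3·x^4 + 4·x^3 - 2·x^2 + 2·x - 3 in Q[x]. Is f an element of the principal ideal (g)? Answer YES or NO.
NO

In Q[x] the ideal (g) consists of all multiples of g, so f ∈ (g) iff g | f, i.e. iff the remainder of f on division by g is 0. Divide f by g (g is monic, so eliminate the leading term of the running remainder at each step):
  leading term -3·x^4: subtract (-3·x^2)·g(x) = -3·x^4 + 6·x^3 - 3·x^2, leaving -2·x^3 + x^2 + 2·x - 3
  leading term -2·x^3: subtract (-2·x)·g(x) = -2·x^3 + 4·x^2 - 2·x, leaving -3·x^2 + 4·x - 3
  leading term -3·x^2: subtract (-3)·g(x) = -3·x^2 + 6·x - 3, leaving -2·x
The remainder r(x) = -2·x ≠ 0 (and deg r < deg g), so g ∤ f, i.e. f ∉ (g).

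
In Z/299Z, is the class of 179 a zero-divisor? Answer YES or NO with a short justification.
NO

gcd(179, 299) = 1, so 179 is a unit in Z/299Z (it has a multiplicative inverse). A unit cannot be a zero-divisor: if 179·b ≡ 0 then multiplying both sides by 179^(−1) gives b ≡ 0. So 179 is not a zero-divisor.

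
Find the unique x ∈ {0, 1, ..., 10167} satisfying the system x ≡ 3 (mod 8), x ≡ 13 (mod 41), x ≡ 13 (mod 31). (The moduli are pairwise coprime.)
The moduli 8, 41, 31 are pairwise coprime, so by the CRT there is a unique solution mod 8·41·31 = 10168.
Solve by successive substitution. Start with x ≡ 3 (mod 8).
  Combine with x ≡ 13 (mod 41): write x = 3 + 8·t and require 3 + 8·t ≡ 13 (mod 41), i.e. 8·t ≡ 13 − 3 ≡ 10 (mod 41). Since 8^(−1) ≡ 36 (mod 41), t ≡ 36·10 ≡ 32 (mod 41). So x ≡ 3 + 8·32 = 259 (mod 328).
  Combine with x ≡ 13 (mod 31): write x = 259 + 328·t and require 259 + 328·t ≡ 13 (mod 31), i.e. 328·t ≡ 13 − 259 ≡ 2 (mod 31). Since 328^(−1) ≡ 19 (mod 31) (328 ≡ 18 (mod 31)), t ≡ 19·2 ≡ 7 (mod 31). So x ≡ 259 + 328·7 = 2555 (mod 10168).
Unique solution in [0, 10168): x = 2555.

Final answer: x ≡ 2555 (mod 10168); the representative in [0, 10168) is 2555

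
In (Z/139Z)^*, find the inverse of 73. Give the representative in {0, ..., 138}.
Apply the extended Euclidean algorithm to (139, 73), tracking rows (r, s, t) with s·139 + t·73 = r. Each division r_prev = q·r_cur + r_new produces the new row as (previous row) − q·(current row):
  row A: (139, 1, 0)   [1·139 + 0·73 = 139]
  row B: (73, 0, 1)   [0·139 + 1·73 = 73]
  139 = 1·73 + 66   → row C = row A − 1·row B = (66, 1, −1)   [check: 1·139 − 1·73 = 66]
  73 = 1·66 + 7   → row D = row B − 1·row C = (7, −1, 2)   [check: −1·139 + 2·73 = 7]
  66 = 9·7 + 3   → row E = row C − 9·row D = (3, 10, −19)   [check: 10·139 − 19·73 = 3]
  7 = 2·3 + 1   → row F = row D − 2·row E = (1, −21, 40)   [check: −21·139 + 40·73 = 1]
  3 = 3·1 + 0   → remainder 0, stop. gcd = 1 (last nonzero row F).
The gcd is 1, so 73 is invertible mod 139. The last nonzero row gives −21·139 + 40·73 = 1, so t = 40. So 73^(−1) ≡ 40 (mod 139). Verify: 73 · 40 = 2920 ≡ 1 (mod 139). ✓

Final answer: 73^(−1) ≡ 40 (mod 139)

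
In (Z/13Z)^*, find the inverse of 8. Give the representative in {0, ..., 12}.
8^(−1) ≡ 5 (mod 13)

Apply the extended Euclidean algorithm to (13, 8), tracking rows (r, s, t) with s·13 + t·8 = r. Each division r_prev = q·r_cur + r_new produces the new row as (previous row) − q·(current row):
  row A: (13, 1, 0)   [1·13 + 0·8 = 13]
  row B: (8, 0, 1)   [0·13 + 1·8 = 8]
  13 = 1·8 + 5   → row C = row A − 1·row B = (5, 1, −1)   [check: 1·13 − 1·8 = 5]
  8 = 1·5 + 3   → row D = row B − 1·row C = (3, −1, 2)   [check: −1·13 + 2·8 = 3]
  5 = 1·3 + 2   → row E = row C − 1·row D = (2, 2, −3)   [check: 2·13 − 3·8 = 2]
  3 = 1·2 + 1   → row F = row D − 1·row E = (1, −3, 5)   [check: −3·13 + 5·8 = 1]
  2 = 2·1 + 0   → remainder 0, stop. gcd = 1 (last nonzero row F).
The gcd is 1, so 8 is invertible mod 13. The last nonzero row gives −3·13 + 5·8 = 1, so t = 5. So 8^(−1) ≡ 5 (mod 13). Verify: 8 · 5 = 40 ≡ 1 (mod 13). ✓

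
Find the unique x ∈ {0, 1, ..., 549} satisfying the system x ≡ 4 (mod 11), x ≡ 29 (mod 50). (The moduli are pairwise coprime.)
x ≡ 279 (mod 550); the representative in [0, 550) is 279

The moduli 11, 50 are pairwise coprime, so by the CRT there is a unique solution mod 11·50 = 550.
Solve by successive substitution. Start with x ≡ 4 (mod 11).
  Combine with x ≡ 29 (mod 50): write x = 4 + 11·t and require 4 + 11·t ≡ 29 (mod 50), i.e. 11·t ≡ 29 − 4 ≡ 25 (mod 50). Since 11^(−1) ≡ 41 (mod 50), t ≡ 41·25 ≡ 25 (mod 50). So x ≡ 4 + 11·25 = 279 (mod 550).
Unique solution in [0, 550): x = 279.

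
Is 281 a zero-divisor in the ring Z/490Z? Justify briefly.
NO

gcd(281, 490) = 1, so 281 is a unit in Z/490Z (it has a multiplicative inverse). A unit cannot be a zero-divisor: if 281·b ≡ 0 then multiplying both sides by 281^(−1) gives b ≡ 0. So 281 is not a zero-divisor.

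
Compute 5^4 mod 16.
1

Use repeated squaring. Binary(4) = 100. Walk through the bits of the exponent 4 left-to-right: at each bit after the leading one, square the running value, then multiply by 5 if the bit is 1 (always reducing mod 16):
  bit 1 = 1 (leading): start with 5.
  bit 2 = 0: square 5^2 = 25 ≡ 9 (mod 16).
  bit 3 = 0: square 9^2 = 81 ≡ 1 (mod 16).
Final value: 5^4 ≡ 1 (mod 16).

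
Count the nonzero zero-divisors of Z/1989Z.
In Z/1989Z each nonzero element is either a unit (gcd with 1989 is 1) or a zero-divisor (gcd > 1). The number of units is φ(1989): factorise 1989 = 3^2 · 13 · 17, so φ(1989) = (3^2 − 3^1) · (13 − 1) · (17 − 1) = 6 · 12 · 16 = 1152. The nonzero elements number 1989 − 1 = 1988. Hence the nonzero zero-divisors number 1988 − 1152 = 836.

Final answer: Z/1989Z has 836 nonzero zero-divisors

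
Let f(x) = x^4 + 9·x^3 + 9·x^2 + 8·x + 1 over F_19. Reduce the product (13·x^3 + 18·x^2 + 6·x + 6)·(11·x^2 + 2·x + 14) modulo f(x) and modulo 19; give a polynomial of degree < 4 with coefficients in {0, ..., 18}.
Multiply as integer polynomials: a · b = 143·x^5 + 224·x^4 + 284·x^3 + 330·x^2 + 96·x + 84. Reducing coefficients mod 19: a · b ≡ 10·x^5 + 15·x^4 + 18·x^3 + 7·x^2 + x + 8. Now divide by f(x) = x^4 + 9·x^3 + 9·x^2 + 8·x + 1 in F_19[x], eliminating the leading term at each step:
  leading term 10·x^5: subtract (10·x)·f(x) = 10·x^5 + 14·x^4 + 14·x^3 + 4·x^2 + 10·x, leaving x^4 + 4·x^3 + 3·x^2 + 10·x + 8 (coefficients mod 19)
  leading term x^4: subtract (1)·f(x) = x^4 + 9·x^3 + 9·x^2 + 8·x + 1, leaving 14·x^3 + 13·x^2 + 2·x + 7 (coefficients mod 19)
The degree is now < 4, so this is the remainder. Hence a · b ≡ 14·x^3 + 13·x^2 + 2·x + 7 in F_19[x]/(f).

Final answer: a · b ≡ 14·x^3 + 13·x^2 + 2·x + 7 (mod f(x))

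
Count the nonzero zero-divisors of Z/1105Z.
Z/1105Z has 336 nonzero zero-divisors

In Z/1105Z each nonzero element is either a unit (gcd with 1105 is 1) or a zero-divisor (gcd > 1). The number of units is φ(1105): factorise 1105 = 5 · 13 · 17, so φ(1105) = (5 − 1) · (13 − 1) · (17 − 1) = 4 · 12 · 16 = 768. The nonzero elements number 1105 − 1 = 1104. Hence the nonzero zero-divisors number 1104 − 768 = 336.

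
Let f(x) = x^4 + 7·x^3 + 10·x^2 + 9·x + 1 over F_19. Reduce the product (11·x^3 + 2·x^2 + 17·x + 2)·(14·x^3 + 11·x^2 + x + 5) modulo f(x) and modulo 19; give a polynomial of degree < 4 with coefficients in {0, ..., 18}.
a · b ≡ 15·x^2 + 4·x + 1 (mod f(x))

Multiply as integer polynomials: a · b = 154·x^6 + 149·x^5 + 271·x^4 + 272·x^3 + 49·x^2 + 87·x + 10. Reducing coefficients mod 19: a · b ≡ 2·x^6 + 16·x^5 + 5·x^4 + 6·x^3 + 11·x^2 + 11·x + 10. Now divide by f(x) = x^4 + 7·x^3 + 10·x^2 + 9·x + 1 in F_19[x], eliminating the leading term at each step:
  leading term 2·x^6: subtract (2·x^2)·f(x) = 2·x^6 + 14·x^5 + x^4 + 18·x^3 + 2·x^2, leaving 2·x^5 + 4·x^4 + 7·x^3 + 9·x^2 + 11·x + 10 (coefficients mod 19)
  leading term 2·x^5: subtract (2·x)·f(x) = 2·x^5 + 14·x^4 + x^3 + 18·x^2 + 2·x, leaving 9·x^4 + 6·x^3 + 10·x^2 + 9·x + 10 (coefficients mod 19)
  leading term 9·x^4: subtract (9)·f(x) = 9·x^4 + 6·x^3 + 14·x^2 + 5·x + 9, leaving 15·x^2 + 4·x + 1 (coefficients mod 19)
The degree is now < 4, so this is the remainder. Hence a · b ≡ 15·x^2 + 4·x + 1 in F_19[x]/(f).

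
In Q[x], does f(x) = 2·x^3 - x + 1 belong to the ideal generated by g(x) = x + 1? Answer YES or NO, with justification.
YES

In Q[x] the ideal (g) consists of all multiples of g, so f ∈ (g) iff g | f, i.e. iff the remainder of f on division by g is 0. Divide f by g (g is monic, so eliminate the leading term of the running remainder at each step):
  leading term 2·x^3: subtract (2·x^2)·g(x) = 2·x^3 + 2·x^2, leaving -2·x^2 - x + 1
  leading term -2·x^2: subtract (-2·x)·g(x) = -2·x^2 - 2·x, leaving x + 1
  leading term x: subtract (1)·g(x) = x + 1, leaving 0
The remainder is 0, so f(x) = g(x) · h(x) with h(x) = 2·x^2 - 2·x + 1. Hence g | f, i.e. f ∈ (g).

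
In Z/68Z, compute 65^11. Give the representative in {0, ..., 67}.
Use repeated squaring. Binary(11) = 1011. Walk through the bits of the exponent 11 left-to-right: at each bit after the leading one, square the running value, then multiply by 65 if the bit is 1 (always reducing mod 68):
  bit 1 = 1 (leading): start with 65.
  bit 2 = 0: square 65^2 = 4225 ≡ 9 (mod 68).
  bit 3 = 1: square 9^2 = 81 ≡ 13; bit is 1, so multiply 13·65 = 845 ≡ 29 (mod 68).
  bit 4 = 1: square 29^2 = 841 ≡ 25; bit is 1, so multiply 25·65 = 1625 ≡ 61 (mod 68).
Final value: 65^11 ≡ 61 (mod 68).

Final answer: 61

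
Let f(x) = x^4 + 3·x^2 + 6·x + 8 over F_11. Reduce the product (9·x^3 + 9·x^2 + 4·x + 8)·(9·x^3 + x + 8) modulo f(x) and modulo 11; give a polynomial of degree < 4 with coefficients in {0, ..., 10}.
a · b ≡ 7·x^3 + 9·x^2 + 8·x + 9 (mod f(x))

Multiply as integer polynomials: a · b = 81·x^6 + 81·x^5 + 45·x^4 + 153·x^3 + 76·x^2 + 40·x + 64. Reducing coefficients mod 11: a · b ≡ 4·x^6 + 4·x^5 + x^4 + 10·x^3 + 10·x^2 + 7·x + 9. Now divide by f(x) = x^4 + 3·x^2 + 6·x + 8 in F_11[x], eliminating the leading term at each step:
  leading term 4·x^6: subtract (4·x^2)·f(x) = 4·x^6 + x^4 + 2·x^3 + 10·x^2, leaving 4·x^5 + 8·x^3 + 7·x + 9 (coefficients mod 11)
  leading term 4·x^5: subtract (4·x)·f(x) = 4·x^5 + x^3 + 2·x^2 + 10·x, leaving 7·x^3 + 9·x^2 + 8·x + 9 (coefficients mod 11)
The degree is now < 4, so this is the remainder. Hence a · b ≡ 7·x^3 + 9·x^2 + 8·x + 9 in F_11[x]/(f).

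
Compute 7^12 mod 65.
1

Use repeated squaring. Binary(12) = 1100. Walk through the bits of the exponent 12 left-to-right: at each bit after the leading one, square the running value, then multiply by 7 if the bit is 1 (always reducing mod 65):
  bit 1 = 1 (leading): start with 7.
  bit 2 = 1: square 7^2 = 49; bit is 1, so multiply 49·7 = 343 ≡ 18 (mod 65).
  bit 3 = 0: square 18^2 = 324 ≡ 64 (mod 65).
  bit 4 = 0: square 64^2 = 4096 ≡ 1 (mod 65).
Final value: 7^12 ≡ 1 (mod 65).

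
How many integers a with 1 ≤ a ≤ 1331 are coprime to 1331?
The number of a ∈ {1, ..., 1331} with gcd(a, 1331) = 1 is by definition Euler's totient φ(1331). φ is multiplicative, with φ(p^e) = p^e − p^(e−1). Factorise 1331 = 11^3. Then
  φ(1331) = (11^3 − 11^2) = 1210 = 1210.
So there are 1210 such integers.

Final answer: 1210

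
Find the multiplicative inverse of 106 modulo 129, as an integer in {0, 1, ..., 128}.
Apply the extended Euclidean algorithm to (129, 106), tracking rows (r, s, t) with s·129 + t·106 = r. Each division r_prev = q·r_cur + r_new produces the new row as (previous row) − q·(current row):
  row A: (129, 1, 0)   [1·129 + 0·106 = 129]
  row B: (106, 0, 1)   [0·129 + 1·106 = 106]
  129 = 1·106 + 23   → row C = row A − 1·row B = (23, 1, −1)   [check: 1·129 − 1·106 = 23]
  106 = 4·23 + 14   → row D = row B − 4·row C = (14, −4, 5)   [check: −4·129 + 5·106 = 14]
  23 = 1·14 + 9   → row E = row C − 1·row D = (9, 5, −6)   [check: 5·129 − 6·106 = 9]
  14 = 1·9 + 5   → row F = row D − 1·row E = (5, −9, 11)   [check: −9·129 + 11·106 = 5]
  9 = 1·5 + 4   → row G = row E − 1·row F = (4, 14, −17)   [check: 14·129 − 17·106 = 4]
  5 = 1·4 + 1   → row H = row F − 1·row G = (1, −23, 28)   [check: −23·129 + 28·106 = 1]
  4 = 4·1 + 0   → remainder 0, stop. gcd = 1 (last nonzero row H).
The gcd is 1, so 106 is invertible mod 129. The last nonzero row gives −23·129 + 28·106 = 1, so t = 28. So 106^(−1) ≡ 28 (mod 129). Verify: 106 · 28 = 2968 ≡ 1 (mod 129). ✓

Final answer: 106^(−1) ≡ 28 (mod 129)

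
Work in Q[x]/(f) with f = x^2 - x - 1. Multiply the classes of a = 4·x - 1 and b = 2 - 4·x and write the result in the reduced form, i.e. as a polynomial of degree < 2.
a · b ≡ -4·x - 18 (mod f(x))

First multiply in Q[x] without reducing: a · b = -16·x^2 + 12·x - 2. Now divide by f(x) = x^2 - x - 1, eliminating the leading term at each step:
  leading term -16·x^2: subtract (-16)·f(x) = -16·x^2 + 16·x + 16, leaving -4·x - 18
The degree is now < 2, so this is the remainder. Hence a · b ≡ -4·x - 18 in Q[x]/(f).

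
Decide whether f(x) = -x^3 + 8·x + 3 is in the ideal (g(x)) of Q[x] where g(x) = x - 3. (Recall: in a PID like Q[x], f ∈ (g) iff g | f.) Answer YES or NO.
YES

In Q[x] the ideal (g) consists of all multiples of g, so f ∈ (g) iff g | f, i.e. iff the remainder of f on division by g is 0. Divide f by g (g is monic, so eliminate the leading term of the running remainder at each step):
  leading term -x^3: subtract (-x^2)·g(x) = -x^3 + 3·x^2, leaving -3·x^2 + 8·x + 3
  leading term -3·x^2: subtract (-3·x)·g(x) = -3·x^2 + 9·x, leaving 3 - x
  leading term -x: subtract (-1)·g(x) = 3 - x, leaving 0
The remainder is 0, so f(x) = g(x) · h(x) with h(x) = -x^2 - 3·x - 1. Hence g | f, i.e. f ∈ (g).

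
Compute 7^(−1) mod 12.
7^(−1) ≡ 7 (mod 12)

Apply the extended Euclidean algorithm to (12, 7), tracking rows (r, s, t) with s·12 + t·7 = r. Each division r_prev = q·r_cur + r_new produces the new row as (previous row) − q·(current row):
  row A: (12, 1, 0)   [1·12 + 0·7 = 12]
  row B: (7, 0, 1)   [0·12 + 1·7 = 7]
  12 = 1·7 + 5   → row C = row A − 1·row B = (5, 1, −1)   [check: 1·12 − 1·7 = 5]
  7 = 1·5 + 2   → row D = row B − 1·row C = (2, −1, 2)   [check: −1·12 + 2·7 = 2]
  5 = 2·2 + 1   → row E = row C − 2·row D = (1, 3, −5)   [check: 3·12 − 5·7 = 1]
  2 = 2·1 + 0   → remainder 0, stop. gcd = 1 (last nonzero row E).
The gcd is 1, so 7 is invertible mod 12. The last nonzero row gives 3·12 − 5·7 = 1, so t = −5. So 7^(−1) ≡ −5 ≡ 7 (mod 12). Verify: 7 · 7 = 49 ≡ 1 (mod 12). ✓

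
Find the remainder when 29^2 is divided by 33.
Use repeated squaring. Binary(2) = 10. Walk through the bits of the exponent 2 left-to-right: at each bit after the leading one, square the running value, then multiply by 29 if the bit is 1 (always reducing mod 33):
  bit 1 = 1 (leading): start with 29.
  bit 2 = 0: square 29^2 = 841 ≡ 16 (mod 33).
Final value: 29^2 ≡ 16 (mod 33).

Final answer: 16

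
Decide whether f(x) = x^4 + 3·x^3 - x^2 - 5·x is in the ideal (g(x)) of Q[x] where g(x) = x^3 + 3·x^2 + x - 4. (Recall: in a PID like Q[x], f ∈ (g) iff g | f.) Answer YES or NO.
In Q[x] the ideal (g) consists of all multiples of g, so f ∈ (g) iff g | f, i.e. iff the remainder of f on division by g is 0. Divide f by g (g is monic, so eliminate the leading term of the running remainder at each step):
  leading term x^4: subtract (x)·g(x) = x^4 + 3·x^3 + x^2 - 4·x, leaving -2·x^2 - x
The remainder r(x) = -2·x^2 - x ≠ 0 (and deg r < deg g), so g ∤ f, i.e. f ∉ (g).

Final answer: NO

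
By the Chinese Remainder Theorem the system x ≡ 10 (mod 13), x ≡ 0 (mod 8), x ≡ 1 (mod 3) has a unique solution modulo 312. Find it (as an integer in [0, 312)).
x ≡ 88 (mod 312); the representative in [0, 312) is 88

The moduli 13, 8, 3 are pairwise coprime, so by the CRT there is a unique solution mod 13·8·3 = 312.
Solve by successive substitution. Start with x ≡ 10 (mod 13).
  Combine with x ≡ 0 (mod 8): write x = 10 + 13·t and require 10 + 13·t ≡ 0 (mod 8), i.e. 13·t ≡ 0 − 10 ≡ 6 (mod 8). Since 13^(−1) ≡ 5 (mod 8) (13 ≡ 5 (mod 8)), t ≡ 5·6 ≡ 6 (mod 8). So x ≡ 10 + 13·6 = 88 (mod 104).
  Combine with x ≡ 1 (mod 3): write x = 88 + 104·t and require 88 + 104·t ≡ 1 (mod 3), i.e. 104·t ≡ 1 − 88 ≡ 0 (mod 3). Since 104^(−1) ≡ 2 (mod 3) (104 ≡ 2 (mod 3)), t ≡ 2·0 ≡ 0 (mod 3). So x ≡ 88 + 104·0 = 88 (mod 312).
Unique solution in [0, 312): x = 88.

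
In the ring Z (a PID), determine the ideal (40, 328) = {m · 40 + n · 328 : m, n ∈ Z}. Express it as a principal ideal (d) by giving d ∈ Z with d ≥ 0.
(40, 328) = (8); d = 8

In the PID Z, (a, b) is generated by gcd(a, b). Compute gcd(328, 40) with the extended Euclidean algorithm, tracking rows (r, s, t) with s·328 + t·40 = r:
  row A: (328, 1, 0)   [1·328 + 0·40 = 328]
  row B: (40, 0, 1)   [0·328 + 1·40 = 40]
  328 = 8·40 + 8   → row C = row A − 8·row B = (8, 1, −8)   [check: 1·328 − 8·40 = 8]
  40 = 5·8 + 0   → remainder 0, stop. gcd = 8 (last nonzero row C).
So gcd(40, 328) = 8, with Bézout identity 1·328 − 8·40 = 8. Containment (⊇): the Bézout identity exhibits 8 as an element of (40, 328), giving (8) ⊆ (40, 328). Containment (⊆): since 8 | 40 and 8 | 328 (40 = 8·5, 328 = 8·41), every Z-linear combination of 40 and 328 is divisible by 8, so (40, 328) ⊆ (8). Therefore (40, 328) = (8), d = 8.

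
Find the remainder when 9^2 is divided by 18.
9

Use repeated squaring. Binary(2) = 10. Walk through the bits of the exponent 2 left-to-right: at each bit after the leading one, square the running value, then multiply by 9 if the bit is 1 (always reducing mod 18):
  bit 1 = 1 (leading): start with 9.
  bit 2 = 0: square 9^2 = 81 ≡ 9 (mod 18).
Final value: 9^2 ≡ 9 (mod 18).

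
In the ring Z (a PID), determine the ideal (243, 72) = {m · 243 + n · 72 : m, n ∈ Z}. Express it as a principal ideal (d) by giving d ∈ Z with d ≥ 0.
In the PID Z, (a, b) is generated by gcd(a, b). Compute gcd(243, 72) with the extended Euclidean algorithm, tracking rows (r, s, t) with s·243 + t·72 = r:
  row A: (243, 1, 0)   [1·243 + 0·72 = 243]
  row B: (72, 0, 1)   [0·243 + 1·72 = 72]
  243 = 3·72 + 27   → row C = row A − 3·row B = (27, 1, −3)   [check: 1·243 − 3·72 = 27]
  72 = 2·27 + 18   → row D = row B − 2·row C = (18, −2, 7)   [check: −2·243 + 7·72 = 18]
  27 = 1·18 + 9   → row E = row C − 1·row D = (9, 3, −10)   [check: 3·243 − 10·72 = 9]
  18 = 2·9 + 0   → remainder 0, stop. gcd = 9 (last nonzero row E).
So gcd(243, 72) = 9, with Bézout identity 3·243 − 10·72 = 9. Containment (⊇): the Bézout identity exhibits 9 as an element of (243, 72), giving (9) ⊆ (243, 72). Containment (⊆): since 9 | 243 and 9 | 72 (243 = 9·27, 72 = 9·8), every Z-linear combination of 243 and 72 is divisible by 9, so (243, 72) ⊆ (9). Therefore (243, 72) = (9), d = 9.

Final answer: (243, 72) = (9); d = 9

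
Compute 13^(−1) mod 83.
Apply the extended Euclidean algorithm to (83, 13), tracking rows (r, s, t) with s·83 + t·13 = r. Each division r_prev = q·r_cur + r_new produces the new row as (previous row) − q·(current row):
  row A: (83, 1, 0)   [1·83 + 0·13 = 83]
  row B: (13, 0, 1)   [0·83 + 1·13 = 13]
  83 = 6·13 + 5   → row C = row A − 6·row B = (5, 1, −6)   [check: 1·83 − 6·13 = 5]
  13 = 2·5 + 3   → row D = row B − 2·row C = (3, −2, 13)   [check: −2·83 + 13·13 = 3]
  5 = 1·3 + 2   → row E = row C − 1·row D = (2, 3, −19)   [check: 3·83 − 19·13 = 2]
  3 = 1·2 + 1   → row F = row D − 1·row E = (1, −5, 32)   [check: −5·83 + 32·13 = 1]
  2 = 2·1 + 0   → remainder 0, stop. gcd = 1 (last nonzero row F).
The gcd is 1, so 13 is invertible mod 83. The last nonzero row gives −5·83 + 32·13 = 1, so t = 32. So 13^(−1) ≡ 32 (mod 83). Verify: 13 · 32 = 416 ≡ 1 (mod 83). ✓

Final answer: 13^(−1) ≡ 32 (mod 83)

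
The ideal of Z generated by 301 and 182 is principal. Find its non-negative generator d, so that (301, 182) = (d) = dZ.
In the PID Z, (a, b) is generated by gcd(a, b). Compute gcd(301, 182) with the extended Euclidean algorithm, tracking rows (r, s, t) with s·301 + t·182 = r:
  row A: (301, 1, 0)   [1·301 + 0·182 = 301]
  row B: (182, 0, 1)   [0·301 + 1·182 = 182]
  301 = 1·182 + 119   → row C = row A − 1·row B = (119, 1, −1)   [check: 1·301 − 1·182 = 119]
  182 = 1·119 + 63   → row D = row B − 1·row C = (63, −1, 2)   [check: −1·301 + 2·182 = 63]
  119 = 1·63 + 56   → row E = row C − 1·row D = (56, 2, −3)   [check: 2·301 − 3·182 = 56]
  63 = 1·56 + 7   → row F = row D − 1·row E = (7, −3, 5)   [check: −3·301 + 5·182 = 7]
  56 = 8·7 + 0   → remainder 0, stop. gcd = 7 (last nonzero row F).
So gcd(301, 182) = 7, with Bézout identity −3·301 + 5·182 = 7. Containment (⊇): the Bézout identity exhibits 7 as an element of (301, 182), giving (7) ⊆ (301, 182). Containment (⊆): since 7 | 301 and 7 | 182 (301 = 7·43, 182 = 7·26), every Z-linear combination of 301 and 182 is divisible by 7, so (301, 182) ⊆ (7). Therefore (301, 182) = (7), d = 7.

Final answer: (301, 182) = (7); d = 7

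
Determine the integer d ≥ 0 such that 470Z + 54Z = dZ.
(470, 54) = (2); d = 2

In the PID Z, (a, b) is generated by gcd(a, b). Compute gcd(470, 54) with the extended Euclidean algorithm, tracking rows (r, s, t) with s·470 + t·54 = r:
  row A: (470, 1, 0)   [1·470 + 0·54 = 470]
  row B: (54, 0, 1)   [0·470 + 1·54 = 54]
  470 = 8·54 + 38   → row C = row A − 8·row B = (38, 1, −8)   [check: 1·470 − 8·54 = 38]
  54 = 1·38 + 16   → row D = row B − 1·row C = (16, −1, 9)   [check: −1·470 + 9·54 = 16]
  38 = 2·16 + 6   → row E = row C − 2·row D = (6, 3, −26)   [check: 3·470 − 26·54 = 6]
  16 = 2·6 + 4   → row F = row D − 2·row E = (4, −7, 61)   [check: −7·470 + 61·54 = 4]
  6 = 1·4 + 2   → row G = row E − 1·row F = (2, 10, −87)   [check: 10·470 − 87·54 = 2]
  4 = 2·2 + 0   → remainder 0, stop. gcd = 2 (last nonzero row G).
So gcd(470, 54) = 2, with Bézout identity 10·470 − 87·54 = 2. Containment (⊇): the Bézout identity exhibits 2 as an element of (470, 54), giving (2) ⊆ (470, 54). Containment (⊆): since 2 | 470 and 2 | 54 (470 = 2·235, 54 = 2·27), every Z-linear combination of 470 and 54 is divisible by 2, so (470, 54) ⊆ (2). Therefore (470, 54) = (2), d = 2.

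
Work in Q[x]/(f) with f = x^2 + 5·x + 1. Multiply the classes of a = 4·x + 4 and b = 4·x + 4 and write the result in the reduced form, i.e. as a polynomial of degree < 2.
First multiply in Q[x] without reducing: a · b = 16·x^2 + 32·x + 16. Now divide by f(x) = x^2 + 5·x + 1, eliminating the leading term at each step:
  leading term 16·x^2: subtract (16)·f(x) = 16·x^2 + 80·x + 16, leaving -48·x
The degree is now < 2, so this is the remainder. Hence a · b ≡ -48·x in Q[x]/(f).

Final answer: a · b ≡ -48·x (mod f(x))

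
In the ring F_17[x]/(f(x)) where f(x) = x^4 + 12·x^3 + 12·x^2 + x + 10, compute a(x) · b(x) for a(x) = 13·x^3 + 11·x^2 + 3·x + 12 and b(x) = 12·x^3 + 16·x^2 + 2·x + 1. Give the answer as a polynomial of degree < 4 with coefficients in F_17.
a · b ≡ x^3 + 2·x^2 + 8·x + 13 (mod f(x))

Multiply as integer polynomials: a · b = 156·x^6 + 340·x^5 + 238·x^4 + 227·x^3 + 209·x^2 + 27·x + 12. Reducing coefficients mod 17: a · b ≡ 3·x^6 + 6·x^3 + 5·x^2 + 10·x + 12. Now divide by f(x) = x^4 + 12·x^3 + 12·x^2 + x + 10 in F_17[x], eliminating the leading term at each step:
  leading term 3·x^6: subtract (3·x^2)·f(x) = 3·x^6 + 2·x^5 + 2·x^4 + 3·x^3 + 13·x^2, leaving 15·x^5 + 15·x^4 + 3·x^3 + 9·x^2 + 10·x + 12 (coefficients mod 17)
  leading term 15·x^5: subtract (15·x)·f(x) = 15·x^5 + 10·x^4 + 10·x^3 + 15·x^2 + 14·x, leaving 5·x^4 + 10·x^3 + 11·x^2 + 13·x + 12 (coefficients mod 17)
  leading term 5·x^4: subtract (5)·f(x) = 5·x^4 + 9·x^3 + 9·x^2 + 5·x + 16, leaving x^3 + 2·x^2 + 8·x + 13 (coefficients mod 17)
The degree is now < 4, so this is the remainder. Hence a · b ≡ x^3 + 2·x^2 + 8·x + 13 in F_17[x]/(f).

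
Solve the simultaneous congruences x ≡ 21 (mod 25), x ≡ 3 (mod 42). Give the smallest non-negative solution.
The moduli 25, 42 are pairwise coprime, so by the CRT there is a unique solution mod 25·42 = 1050.
Solve by successive substitution. Start with x ≡ 21 (mod 25).
  Combine with x ≡ 3 (mod 42): write x = 21 + 25·t and require 21 + 25·t ≡ 3 (mod 42), i.e. 25·t ≡ 3 − 21 ≡ 24 (mod 42). Since 25^(−1) ≡ 37 (mod 42), t ≡ 37·24 ≡ 6 (mod 42). So x ≡ 21 + 25·6 = 171 (mod 1050).
Unique solution in [0, 1050): x = 171.

Final answer: x ≡ 171 (mod 1050); the representative in [0, 1050) is 171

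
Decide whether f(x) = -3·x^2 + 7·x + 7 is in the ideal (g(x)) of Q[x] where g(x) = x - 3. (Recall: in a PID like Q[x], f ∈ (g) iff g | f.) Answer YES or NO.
NO

In Q[x] the ideal (g) consists of all multiples of g, so f ∈ (g) iff g | f, i.e. iff the remainder of f on division by g is 0. Divide f by g (g is monic, so eliminate the leading term of the running remainder at each step):
  leading term -3·x^2: subtract (-3·x)·g(x) = -3·x^2 + 9·x, leaving 7 - 2·x
  leading term -2·x: subtract (-2)·g(x) = 6 - 2·x, leaving 1
The remainder r(x) = 1 ≠ 0 (and deg r < deg g), so g ∤ f, i.e. f ∉ (g).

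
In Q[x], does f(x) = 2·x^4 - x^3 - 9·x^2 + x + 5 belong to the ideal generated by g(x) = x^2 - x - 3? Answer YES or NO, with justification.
In Q[x] the ideal (g) consists of all multiples of g, so f ∈ (g) iff g | f, i.e. iff the remainder of f on division by g is 0. Divide f by g (g is monic, so eliminate the leading term of the running remainder at each step):
  leading term 2·x^4: subtract (2·x^2)·g(x) = 2·x^4 - 2·x^3 - 6·x^2, leaving x^3 - 3·x^2 + x + 5
  leading term x^3: subtract (x)·g(x) = x^3 - x^2 - 3·x, leaving -2·x^2 + 4·x + 5
  leading term -2·x^2: subtract (-2)·g(x) = -2·x^2 + 2·x + 6, leaving 2·x - 1
The remainder r(x) = 2·x - 1 ≠ 0 (and deg r < deg g), so g ∤ f, i.e. f ∉ (g).

Final answer: NO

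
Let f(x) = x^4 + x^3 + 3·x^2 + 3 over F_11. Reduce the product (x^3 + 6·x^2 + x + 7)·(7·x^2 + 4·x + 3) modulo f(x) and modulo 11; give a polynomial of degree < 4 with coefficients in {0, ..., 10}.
Multiply as integer polynomials: a · b = 7·x^5 + 46·x^4 + 34·x^3 + 71·x^2 + 31·x + 21. Reducing coefficients mod 11: a · b ≡ 7·x^5 + 2·x^4 + x^3 + 5·x^2 + 9·x + 10. Now divide by f(x) = x^4 + x^3 + 3·x^2 + 3 in F_11[x], eliminating the leading term at each step:
  leading term 7·x^5: subtract (7·x)·f(x) = 7·x^5 + 7·x^4 + 10·x^3 + 10·x, leaving 6·x^4 + 2·x^3 + 5·x^2 + 10·x + 10 (coefficients mod 11)
  leading term 6·x^4: subtract (6)·f(x) = 6·x^4 + 6·x^3 + 7·x^2 + 7, leaving 7·x^3 + 9·x^2 + 10·x + 3 (coefficients mod 11)
The degree is now < 4, so this is the remainder. Hence a · b ≡ 7·x^3 + 9·x^2 + 10·x + 3 in F_11[x]/(f).

Final answer: a · b ≡ 7·x^3 + 9·x^2 + 10·x + 3 (mod f(x))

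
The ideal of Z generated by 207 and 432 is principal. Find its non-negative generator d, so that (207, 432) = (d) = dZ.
(207, 432) = (9); d = 9

In the PID Z, (a, b) is generated by gcd(a, b). Compute gcd(432, 207) with the extended Euclidean algorithm, tracking rows (r, s, t) with s·432 + t·207 = r:
  row A: (432, 1, 0)   [1·432 + 0·207 = 432]
  row B: (207, 0, 1)   [0·432 + 1·207 = 207]
  432 = 2·207 + 18   → row C = row A − 2·row B = (18, 1, −2)   [check: 1·432 − 2·207 = 18]
  207 = 11·18 + 9   → row D = row B − 11·row C = (9, −11, 23)   [check: −11·432 + 23·207 = 9]
  18 = 2·9 + 0   → remainder 0, stop. gcd = 9 (last nonzero row D).
So gcd(207, 432) = 9, with Bézout identity −11·432 + 23·207 = 9. Containment (⊇): the Bézout identity exhibits 9 as an element of (207, 432), giving (9) ⊆ (207, 432). Containment (⊆): since 9 | 207 and 9 | 432 (207 = 9·23, 432 = 9·48), every Z-linear combination of 207 and 432 is divisible by 9, so (207, 432) ⊆ (9). Therefore (207, 432) = (9), d = 9.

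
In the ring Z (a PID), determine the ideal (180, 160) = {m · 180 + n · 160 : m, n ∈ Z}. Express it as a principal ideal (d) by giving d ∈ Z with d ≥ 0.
(180, 160) = (20); d = 20

In the PID Z, (a, b) is generated by gcd(a, b). Compute gcd(180, 160) with the extended Euclidean algorithm, tracking rows (r, s, t) with s·180 + t·160 = r:
  row A: (180, 1, 0)   [1·180 + 0·160 = 180]
  row B: (160, 0, 1)   [0·180 + 1·160 = 160]
  180 = 1·160 + 20   → row C = row A − 1·row B = (20, 1, −1)   [check: 1·180 − 1·160 = 20]
  160 = 8·20 + 0   → remainder 0, stop. gcd = 20 (last nonzero row C).
So gcd(180, 160) = 20, with Bézout identity 1·180 − 1·160 = 20. Containment (⊇): the Bézout identity exhibits 20 as an element of (180, 160), giving (20) ⊆ (180, 160). Containment (⊆): since 20 | 180 and 20 | 160 (180 = 20·9, 160 = 20·8), every Z-linear combination of 180 and 160 is divisible by 20, so (180, 160) ⊆ (20). Therefore (180, 160) = (20), d = 20.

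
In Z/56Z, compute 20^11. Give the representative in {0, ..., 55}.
48

Use repeated squaring. Binary(11) = 1011. Walk through the bits of the exponent 11 left-to-right: at each bit after the leading one, square the running value, then multiply by 20 if the bit is 1 (always reducing mod 56):
  bit 1 = 1 (leading): start with 20.
  bit 2 = 0: square 20^2 = 400 ≡ 8 (mod 56).
  bit 3 = 1: square 8^2 = 64 ≡ 8; bit is 1, so multiply 8·20 = 160 ≡ 48 (mod 56).
  bit 4 = 1: square 48^2 = 2304 ≡ 8; bit is 1, so multiply 8·20 = 160 ≡ 48 (mod 56).
Final value: 20^11 ≡ 48 (mod 56).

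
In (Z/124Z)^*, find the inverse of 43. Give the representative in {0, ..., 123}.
43^(−1) ≡ 75 (mod 124)

Apply the extended Euclidean algorithm to (124, 43), tracking rows (r, s, t) with s·124 + t·43 = r. Each division r_prev = q·r_cur + r_new produces the new row as (previous row) − q·(current row):
  row A: (124, 1, 0)   [1·124 + 0·43 = 124]
  row B: (43, 0, 1)   [0·124 + 1·43 = 43]
  124 = 2·43 + 38   → row C = row A − 2·row B = (38, 1, −2)   [check: 1·124 − 2·43 = 38]
  43 = 1·38 + 5   → row D = row B − 1·row C = (5, −1, 3)   [check: −1·124 + 3·43 = 5]
  38 = 7·5 + 3   → row E = row C − 7·row D = (3, 8, −23)   [check: 8·124 − 23·43 = 3]
  5 = 1·3 + 2   → row F = row D − 1·row E = (2, −9, 26)   [check: −9·124 + 26·43 = 2]
  3 = 1·2 + 1   → row G = row E − 1·row F = (1, 17, −49)   [check: 17·124 − 49·43 = 1]
  2 = 2·1 + 0   → remainder 0, stop. gcd = 1 (last nonzero row G).
The gcd is 1, so 43 is invertible mod 124. The last nonzero row gives 17·124 − 49·43 = 1, so t = −49. So 43^(−1) ≡ −49 ≡ 75 (mod 124). Verify: 43 · 75 = 3225 ≡ 1 (mod 124). ✓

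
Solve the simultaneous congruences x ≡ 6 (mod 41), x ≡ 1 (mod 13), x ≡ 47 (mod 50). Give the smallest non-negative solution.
The moduli 41, 13, 50 are pairwise coprime, so by the CRT there is a unique solution mod 41·13·50 = 26650.
Solve by successive substitution. Start with x ≡ 6 (mod 41).
  Combine with x ≡ 1 (mod 13): write x = 6 + 41·t and require 6 + 41·t ≡ 1 (mod 13), i.e. 41·t ≡ 1 − 6 ≡ 8 (mod 13). Since 41^(−1) ≡ 7 (mod 13) (41 ≡ 2 (mod 13)), t ≡ 7·8 ≡ 4 (mod 13). So x ≡ 6 + 41·4 = 170 (mod 533).
  Combine with x ≡ 47 (mod 50): write x = 170 + 533·t and require 170 + 533·t ≡ 47 (mod 50), i.e. 533·t ≡ 47 − 170 ≡ 27 (mod 50). Since 533^(−1) ≡ 47 (mod 50) (533 ≡ 33 (mod 50)), t ≡ 47·27 ≡ 19 (mod 50). So x ≡ 170 + 533·19 = 10297 (mod 26650).
Unique solution in [0, 26650): x = 10297.

Final answer: x ≡ 10297 (mod 26650); the representative in [0, 26650) is 10297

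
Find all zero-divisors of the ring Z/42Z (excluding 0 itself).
An element a ∈ Z/42Z (with a ≠ 0) is a zero-divisor iff gcd(a, 42) > 1 (because a is a unit precisely when gcd(a, n) = 1, and in Z/nZ every nonzero, non-unit element is a zero-divisor). Scan a = 1, ..., 41 and keep those with gcd(a, 42) > 1:
  gcd(2, 42) = 2, gcd(3, 42) = 3, gcd(4, 42) = 2, gcd(6, 42) = 6, gcd(7, 42) = 7, gcd(8, 42) = 2, gcd(9, 42) = 3, gcd(10, 42) = 2, gcd(12, 42) = 6, gcd(14, 42) = 14, gcd(15, 42) = 3, gcd(16, 42) = 2, gcd(18, 42) = 6, gcd(20, 42) = 2, gcd(21, 42) = 21, gcd(22, 42) = 2, gcd(24, 42) = 6, gcd(26, 42) = 2, gcd(27, 42) = 3, gcd(28, 42) = 14, gcd(30, 42) = 6, gcd(32, 42) = 2, gcd(33, 42) = 3, gcd(34, 42) = 2, gcd(35, 42) = 7, gcd(36, 42) = 6, gcd(38, 42) = 2, gcd(39, 42) = 3, gcd(40, 42) = 2.
All other a ∈ {1, ..., 41} have gcd(a, 42) = 1 and are units. So the nonzero zero-divisors are exactly the 29 values of a appearing in this scan.

Final answer: nonzero zero-divisors of Z/42Z = {2, 3, 4, 6, 7, 8, 9, 10, 12, 14, 15, 16, 18, 20, 21, 22, 24, 26, 27, 28, 30, 32, 33, 34, 35, 36, 38, 39, 40}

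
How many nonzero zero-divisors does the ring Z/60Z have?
Z/60Z has 43 nonzero zero-divisors

In Z/60Z each nonzero element is either a unit (gcd with 60 is 1) or a zero-divisor (gcd > 1). The number of units is φ(60): factorise 60 = 2^2 · 3 · 5, so φ(60) = (2^2 − 2^1) · (3 − 1) · (5 − 1) = 2 · 2 · 4 = 16. The nonzero elements number 60 − 1 = 59. Hence the nonzero zero-divisors number 59 − 16 = 43.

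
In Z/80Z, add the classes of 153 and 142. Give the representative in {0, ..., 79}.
55

Reduce the summands first: 153 ≡ 73, 142 ≡ 62 (mod 80), so 153 + 142 ≡ 73 + 62 (mod 80). 73 + 62 = 135; 135 = 1·80 + 55, so (153 + 142) mod 80 = 55.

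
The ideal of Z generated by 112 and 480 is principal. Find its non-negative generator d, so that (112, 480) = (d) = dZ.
(112, 480) = (16); d = 16

In the PID Z, (a, b) is generated by gcd(a, b). Compute gcd(480, 112) with the extended Euclidean algorithm, tracking rows (r, s, t) with s·480 + t·112 = r:
  row A: (480, 1, 0)   [1·480 + 0·112 = 480]
  row B: (112, 0, 1)   [0·480 + 1·112 = 112]
  480 = 4·112 + 32   → row C = row A − 4·row B = (32, 1, −4)   [check: 1·480 − 4·112 = 32]
  112 = 3·32 + 16   → row D = row B − 3·row C = (16, −3, 13)   [check: −3·480 + 13·112 = 16]
  32 = 2·16 + 0   → remainder 0, stop. gcd = 16 (last nonzero row D).
So gcd(112, 480) = 16, with Bézout identity −3·480 + 13·112 = 16. Containment (⊇): the Bézout identity exhibits 16 as an element of (112, 480), giving (16) ⊆ (112, 480). Containment (⊆): since 16 | 112 and 16 | 480 (112 = 16·7, 480 = 16·30), every Z-linear combination of 112 and 480 is divisible by 16, so (112, 480) ⊆ (16). Therefore (112, 480) = (16), d = 16.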